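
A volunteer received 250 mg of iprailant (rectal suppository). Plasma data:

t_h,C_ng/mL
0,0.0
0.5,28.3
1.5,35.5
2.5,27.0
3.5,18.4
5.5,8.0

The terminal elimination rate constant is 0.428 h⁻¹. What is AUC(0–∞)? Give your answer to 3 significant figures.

Trapezoidal AUC_0→5.5:
  [0→0.5]: (0.0+28.3)/2 × 0.5 = 7.075
  [0.5→1.5]: (28.3+35.5)/2 × 1 = 31.9
  [1.5→2.5]: (35.5+27.0)/2 × 1 = 31.25
  [2.5→3.5]: (27.0+18.4)/2 × 1 = 22.7
  [3.5→5.5]: (18.4+8.0)/2 × 2 = 26.4
  Sum = 119.325 ng/mL·h
Extrapolated tail: C_last / k_e = 8.0 / 0.428 = 18.692
AUC_0→∞ = 119.325 + 18.692 = 138.017 ng/mL·h

AUC = 138 ng/mL·h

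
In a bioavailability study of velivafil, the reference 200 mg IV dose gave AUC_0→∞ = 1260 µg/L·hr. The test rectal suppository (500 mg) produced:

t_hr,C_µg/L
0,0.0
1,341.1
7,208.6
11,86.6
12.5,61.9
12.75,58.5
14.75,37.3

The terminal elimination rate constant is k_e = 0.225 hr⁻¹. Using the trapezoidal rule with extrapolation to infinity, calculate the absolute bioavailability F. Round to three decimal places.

F = 0.888

Trapezoidal AUC_0→14.75 (rectal suppository):
  [0→1]: (0.0+341.1)/2 × 1 = 170.55
  [1→7]: (341.1+208.6)/2 × 6 = 1649.1
  [7→11]: (208.6+86.6)/2 × 4 = 590.4
  [11→12.5]: (86.6+61.9)/2 × 1.5 = 111.375
  [12.5→12.75]: (61.9+58.5)/2 × 0.25 = 15.05
  [12.75→14.75]: (58.5+37.3)/2 × 2 = 95.8
  Sum = 2632.275 µg/L·hr
Tail: C_last/k_e = 37.3/0.225 = 165.778
AUC_0→∞ (rectal suppository) = 2632.275 + 165.778 = 2798.053 µg/L·hr
F = (AUC_ev/D_ev)/(AUC_iv/D_iv) = (2798.053/500)/(1260/200) = 5.596106/6.3 = 0.8883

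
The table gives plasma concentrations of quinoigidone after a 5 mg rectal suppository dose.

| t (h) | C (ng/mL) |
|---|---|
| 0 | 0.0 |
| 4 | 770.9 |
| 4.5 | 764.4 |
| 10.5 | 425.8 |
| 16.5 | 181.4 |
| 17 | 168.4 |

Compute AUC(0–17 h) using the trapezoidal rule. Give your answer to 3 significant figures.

Trapezoidal AUC_0→17:
  [0→4]: (0.0+770.9)/2 × 4 = 1541.8
  [4→4.5]: (770.9+764.4)/2 × 0.5 = 383.825
  [4.5→10.5]: (764.4+425.8)/2 × 6 = 3570.6
  [10.5→16.5]: (425.8+181.4)/2 × 6 = 1821.6
  [16.5→17]: (181.4+168.4)/2 × 0.5 = 87.45
  Sum = 7405.275 ng/mL·h

AUC = 7410 ng/mL·h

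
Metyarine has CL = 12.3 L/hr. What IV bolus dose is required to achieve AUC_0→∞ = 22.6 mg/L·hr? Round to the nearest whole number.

Dose_iv = CL × AUC_0→∞
     = 12.3 × 22.6 = 277.98 mg

Dose = 278 mg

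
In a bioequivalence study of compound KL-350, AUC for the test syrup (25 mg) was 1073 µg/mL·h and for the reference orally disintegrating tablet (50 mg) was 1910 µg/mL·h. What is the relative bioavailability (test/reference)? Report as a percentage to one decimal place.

F_rel = (AUC_test/D_test) / (AUC_ref/D_ref)
      = (1073/25) / (1910/50)
      = 42.92 / 38.2 = 1.1236 = 112.36%

F_rel = 112.4%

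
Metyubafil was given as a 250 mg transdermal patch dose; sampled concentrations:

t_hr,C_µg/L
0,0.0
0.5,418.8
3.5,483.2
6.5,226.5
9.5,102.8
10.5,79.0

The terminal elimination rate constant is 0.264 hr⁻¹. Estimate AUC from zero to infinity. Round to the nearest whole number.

AUC = 3406 µg/L·hr

Trapezoidal AUC_0→10.5:
  [0→0.5]: (0.0+418.8)/2 × 0.5 = 104.7
  [0.5→3.5]: (418.8+483.2)/2 × 3 = 1353.0
  [3.5→6.5]: (483.2+226.5)/2 × 3 = 1064.55
  [6.5→9.5]: (226.5+102.8)/2 × 3 = 493.95
  [9.5→10.5]: (102.8+79.0)/2 × 1 = 90.9
  Sum = 3107.1 µg/L·hr
Extrapolated tail: C_last / k_e = 79.0 / 0.264 = 299.242
AUC_0→∞ = 3107.1 + 299.242 = 3406.342 µg/L·hr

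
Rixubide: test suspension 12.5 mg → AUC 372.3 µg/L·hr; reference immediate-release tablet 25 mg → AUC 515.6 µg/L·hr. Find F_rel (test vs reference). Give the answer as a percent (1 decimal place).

F_rel = 144.4%

F_rel = (AUC_test/D_test) / (AUC_ref/D_ref)
      = (372.3/12.5) / (515.6/25)
      = 29.784 / 20.624 = 1.4441 = 144.41%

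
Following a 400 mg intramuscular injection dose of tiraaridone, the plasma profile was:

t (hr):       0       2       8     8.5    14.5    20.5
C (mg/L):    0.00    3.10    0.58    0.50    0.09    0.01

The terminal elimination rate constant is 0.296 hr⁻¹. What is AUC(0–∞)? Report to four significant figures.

Trapezoidal AUC_0→20.5:
  [0→2]: (0.00+3.10)/2 × 2 = 3.1
  [2→8]: (3.10+0.58)/2 × 6 = 11.04
  [8→8.5]: (0.58+0.50)/2 × 0.5 = 0.27
  [8.5→14.5]: (0.50+0.09)/2 × 6 = 1.77
  [14.5→20.5]: (0.09+0.01)/2 × 6 = 0.3
  Sum = 16.48 mg/L·hr
Extrapolated tail: C_last / k_e = 0.01 / 0.296 = 0.034
AUC_0→∞ = 16.48 + 0.034 = 16.514 mg/L·hr

AUC = 16.51 mg/L·hr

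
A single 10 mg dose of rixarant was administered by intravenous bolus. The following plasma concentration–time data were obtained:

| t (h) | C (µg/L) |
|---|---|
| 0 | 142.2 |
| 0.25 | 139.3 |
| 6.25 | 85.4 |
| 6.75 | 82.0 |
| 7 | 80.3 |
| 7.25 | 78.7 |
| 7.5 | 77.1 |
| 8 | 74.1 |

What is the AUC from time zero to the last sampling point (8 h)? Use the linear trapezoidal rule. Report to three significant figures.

Trapezoidal AUC_0→8:
  [0→0.25]: (142.2+139.3)/2 × 0.25 = 35.1875
  [0.25→6.25]: (139.3+85.4)/2 × 6 = 674.1
  [6.25→6.75]: (85.4+82.0)/2 × 0.5 = 41.85
  [6.75→7]: (82.0+80.3)/2 × 0.25 = 20.2875
  [7→7.25]: (80.3+78.7)/2 × 0.25 = 19.875
  [7.25→7.5]: (78.7+77.1)/2 × 0.25 = 19.475
  [7.5→8]: (77.1+74.1)/2 × 0.5 = 37.8
  Sum = 848.575 µg/L·h

AUC = 849 µg/L·h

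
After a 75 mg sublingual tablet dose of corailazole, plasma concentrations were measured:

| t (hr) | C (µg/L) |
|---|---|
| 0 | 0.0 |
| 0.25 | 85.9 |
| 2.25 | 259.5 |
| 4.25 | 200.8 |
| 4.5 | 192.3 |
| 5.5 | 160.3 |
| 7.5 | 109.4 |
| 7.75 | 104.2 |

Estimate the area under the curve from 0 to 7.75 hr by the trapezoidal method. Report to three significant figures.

AUC = 1340 µg/L·hr

Trapezoidal AUC_0→7.75:
  [0→0.25]: (0.0+85.9)/2 × 0.25 = 10.7375
  [0.25→2.25]: (85.9+259.5)/2 × 2 = 345.4
  [2.25→4.25]: (259.5+200.8)/2 × 2 = 460.3
  [4.25→4.5]: (200.8+192.3)/2 × 0.25 = 49.1375
  [4.5→5.5]: (192.3+160.3)/2 × 1 = 176.3
  [5.5→7.5]: (160.3+109.4)/2 × 2 = 269.7
  [7.5→7.75]: (109.4+104.2)/2 × 0.25 = 26.7
  Sum = 1338.275 µg/L·hr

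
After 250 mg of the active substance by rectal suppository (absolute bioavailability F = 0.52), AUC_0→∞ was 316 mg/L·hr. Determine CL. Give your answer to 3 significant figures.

CL = 0.411 L/hr

CL = F × Dose / AUC_0→∞
   = 0.52 × 250 / 316 = 0.411392 L/hr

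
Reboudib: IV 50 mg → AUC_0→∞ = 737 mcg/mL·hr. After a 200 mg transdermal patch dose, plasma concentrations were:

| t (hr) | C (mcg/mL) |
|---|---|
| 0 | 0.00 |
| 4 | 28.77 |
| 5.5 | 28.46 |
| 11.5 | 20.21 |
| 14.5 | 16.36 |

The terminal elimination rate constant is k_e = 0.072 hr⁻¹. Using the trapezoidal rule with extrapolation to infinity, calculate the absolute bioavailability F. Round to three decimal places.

F = 0.179

Trapezoidal AUC_0→14.5 (transdermal patch):
  [0→4]: (0.00+28.77)/2 × 4 = 57.54
  [4→5.5]: (28.77+28.46)/2 × 1.5 = 42.9225
  [5.5→11.5]: (28.46+20.21)/2 × 6 = 146.01
  [11.5→14.5]: (20.21+16.36)/2 × 3 = 54.855
  Sum = 301.3275 mcg/mL·hr
Tail: C_last/k_e = 16.36/0.072 = 227.222
AUC_0→∞ (transdermal patch) = 301.3275 + 227.222 = 528.5495 mcg/mL·hr
F = (AUC_ev/D_ev)/(AUC_iv/D_iv) = (528.5495/200)/(737/50) = 2.6427475/14.74 = 0.1793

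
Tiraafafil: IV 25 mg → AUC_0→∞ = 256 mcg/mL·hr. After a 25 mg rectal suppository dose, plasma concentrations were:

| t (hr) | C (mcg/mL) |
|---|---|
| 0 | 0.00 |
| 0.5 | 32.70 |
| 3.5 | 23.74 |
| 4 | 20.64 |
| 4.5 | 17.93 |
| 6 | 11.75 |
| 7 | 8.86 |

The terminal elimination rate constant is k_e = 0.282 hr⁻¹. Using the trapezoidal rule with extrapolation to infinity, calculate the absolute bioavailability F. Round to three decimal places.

F = 0.694

Trapezoidal AUC_0→7 (rectal suppository):
  [0→0.5]: (0.00+32.70)/2 × 0.5 = 8.175
  [0.5→3.5]: (32.70+23.74)/2 × 3 = 84.66
  [3.5→4]: (23.74+20.64)/2 × 0.5 = 11.095
  [4→4.5]: (20.64+17.93)/2 × 0.5 = 9.6425
  [4.5→6]: (17.93+11.75)/2 × 1.5 = 22.26
  [6→7]: (11.75+8.86)/2 × 1 = 10.305
  Sum = 146.1375 mcg/mL·hr
Tail: C_last/k_e = 8.86/0.282 = 31.418
AUC_0→∞ (rectal suppository) = 146.1375 + 31.418 = 177.5555 mcg/mL·hr
F = (AUC_ev/D_ev)/(AUC_iv/D_iv) = (177.5555/25)/(256/25) = 7.10222/10.24 = 0.6936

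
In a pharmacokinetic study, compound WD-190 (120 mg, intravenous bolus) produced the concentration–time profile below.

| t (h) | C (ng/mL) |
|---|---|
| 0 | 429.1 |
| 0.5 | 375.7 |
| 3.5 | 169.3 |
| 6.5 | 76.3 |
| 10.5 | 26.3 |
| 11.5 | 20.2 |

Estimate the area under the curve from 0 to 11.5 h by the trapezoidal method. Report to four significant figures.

AUC = 1616 ng/mL·h

Trapezoidal AUC_0→11.5:
  [0→0.5]: (429.1+375.7)/2 × 0.5 = 201.2
  [0.5→3.5]: (375.7+169.3)/2 × 3 = 817.5
  [3.5→6.5]: (169.3+76.3)/2 × 3 = 368.4
  [6.5→10.5]: (76.3+26.3)/2 × 4 = 205.2
  [10.5→11.5]: (26.3+20.2)/2 × 1 = 23.25
  Sum = 1615.55 ng/mL·h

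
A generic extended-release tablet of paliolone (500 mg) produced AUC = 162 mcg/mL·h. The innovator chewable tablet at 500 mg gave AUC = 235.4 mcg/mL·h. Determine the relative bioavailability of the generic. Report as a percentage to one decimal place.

F_rel = 68.8%

F_rel = (AUC_test/D_test) / (AUC_ref/D_ref)
      = (162/500) / (235.4/500)
      = 0.324 / 0.4708 = 0.6882 = 68.82%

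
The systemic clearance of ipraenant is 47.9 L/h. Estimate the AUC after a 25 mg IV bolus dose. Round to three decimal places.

AUC = 0.522 mg/L·h

AUC_0→∞ = Dose_iv / CL
        = 25 / 47.9 = 0.521921 mg/L·h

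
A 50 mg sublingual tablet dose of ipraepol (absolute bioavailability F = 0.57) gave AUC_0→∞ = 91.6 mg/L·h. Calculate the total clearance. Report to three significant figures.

CL = 0.311 L/h

CL = F × Dose / AUC_0→∞
   = 0.57 × 50 / 91.6 = 0.311135 L/h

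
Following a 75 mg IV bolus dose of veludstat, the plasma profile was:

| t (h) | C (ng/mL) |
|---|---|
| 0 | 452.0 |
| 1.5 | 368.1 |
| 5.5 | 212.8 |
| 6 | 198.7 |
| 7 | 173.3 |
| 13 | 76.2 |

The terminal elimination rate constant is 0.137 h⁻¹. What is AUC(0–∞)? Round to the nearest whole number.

Trapezoidal AUC_0→13:
  [0→1.5]: (452.0+368.1)/2 × 1.5 = 615.075
  [1.5→5.5]: (368.1+212.8)/2 × 4 = 1161.8
  [5.5→6]: (212.8+198.7)/2 × 0.5 = 102.875
  [6→7]: (198.7+173.3)/2 × 1 = 186.0
  [7→13]: (173.3+76.2)/2 × 6 = 748.5
  Sum = 2814.25 ng/mL·h
Extrapolated tail: C_last / k_e = 76.2 / 0.137 = 556.204
AUC_0→∞ = 2814.25 + 556.204 = 3370.454 ng/mL·h

AUC = 3370 ng/mL·h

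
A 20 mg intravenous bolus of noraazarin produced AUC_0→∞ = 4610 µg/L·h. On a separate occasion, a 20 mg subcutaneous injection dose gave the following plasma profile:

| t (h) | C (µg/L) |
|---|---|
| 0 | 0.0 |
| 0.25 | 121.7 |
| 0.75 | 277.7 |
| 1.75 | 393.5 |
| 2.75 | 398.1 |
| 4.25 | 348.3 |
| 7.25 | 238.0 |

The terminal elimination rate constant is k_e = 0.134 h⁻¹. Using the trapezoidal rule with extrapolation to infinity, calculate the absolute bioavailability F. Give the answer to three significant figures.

F = 0.881

Trapezoidal AUC_0→7.25 (subcutaneous injection):
  [0→0.25]: (0.0+121.7)/2 × 0.25 = 15.2125
  [0.25→0.75]: (121.7+277.7)/2 × 0.5 = 99.85
  [0.75→1.75]: (277.7+393.5)/2 × 1 = 335.6
  [1.75→2.75]: (393.5+398.1)/2 × 1 = 395.8
  [2.75→4.25]: (398.1+348.3)/2 × 1.5 = 559.8
  [4.25→7.25]: (348.3+238.0)/2 × 3 = 879.45
  Sum = 2285.7125 µg/L·h
Tail: C_last/k_e = 238.0/0.134 = 1776.119
AUC_0→∞ (subcutaneous injection) = 2285.7125 + 1776.119 = 4061.8315 µg/L·h
F = (AUC_ev/D_ev)/(AUC_iv/D_iv) = (4061.8315/20)/(4610/20) = 203.092/230.5 = 0.8811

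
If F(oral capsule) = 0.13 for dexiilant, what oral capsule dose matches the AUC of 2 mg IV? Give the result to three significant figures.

D_oral = 15.4 mg

For equal systemic exposure: F × D_ev = D_iv
D_ev = D_iv / F = 2 / 0.13 = 15.3846 mg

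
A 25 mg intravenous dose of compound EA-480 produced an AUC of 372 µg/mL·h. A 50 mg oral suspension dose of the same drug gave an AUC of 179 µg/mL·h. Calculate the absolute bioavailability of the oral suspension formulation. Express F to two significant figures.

F = (AUC_ev / D_ev) / (AUC_iv / D_iv)
  = (179/50) / (372/25)
  = 3.58 / 14.88 = 0.2406

F = 0.24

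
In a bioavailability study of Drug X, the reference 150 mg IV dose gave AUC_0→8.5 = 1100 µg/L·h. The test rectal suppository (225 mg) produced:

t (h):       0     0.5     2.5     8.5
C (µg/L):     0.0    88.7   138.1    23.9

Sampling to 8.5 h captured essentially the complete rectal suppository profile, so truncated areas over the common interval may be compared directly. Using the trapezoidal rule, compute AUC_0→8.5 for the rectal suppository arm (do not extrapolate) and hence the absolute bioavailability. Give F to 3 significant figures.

F = 0.445

Trapezoidal AUC_0→8.5 (rectal suppository):
  [0→0.5]: (0.0+88.7)/2 × 0.5 = 22.175
  [0.5→2.5]: (88.7+138.1)/2 × 2 = 226.8
  [2.5→8.5]: (138.1+23.9)/2 × 6 = 486.0
  Sum = 734.975 µg/L·h
F = (AUC_ev/D_ev)/(AUC_iv/D_iv) = (734.975/225)/(1100/150) = 3.26656/7.33333 = 0.4454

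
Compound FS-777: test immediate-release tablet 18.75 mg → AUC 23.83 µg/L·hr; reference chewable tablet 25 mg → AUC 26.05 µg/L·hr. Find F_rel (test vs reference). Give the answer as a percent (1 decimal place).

F_rel = 122.0%

F_rel = (AUC_test/D_test) / (AUC_ref/D_ref)
      = (23.83/18.75) / (26.05/25)
      = 1.27093 / 1.042 = 1.2197 = 121.97%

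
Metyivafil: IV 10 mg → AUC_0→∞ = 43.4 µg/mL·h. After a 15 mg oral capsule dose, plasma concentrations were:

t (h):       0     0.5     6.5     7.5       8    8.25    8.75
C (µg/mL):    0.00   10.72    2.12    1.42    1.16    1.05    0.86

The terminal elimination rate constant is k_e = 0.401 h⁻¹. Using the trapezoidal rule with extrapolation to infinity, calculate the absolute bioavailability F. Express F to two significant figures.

Trapezoidal AUC_0→8.75 (oral capsule):
  [0→0.5]: (0.00+10.72)/2 × 0.5 = 2.68
  [0.5→6.5]: (10.72+2.12)/2 × 6 = 38.52
  [6.5→7.5]: (2.12+1.42)/2 × 1 = 1.77
  [7.5→8]: (1.42+1.16)/2 × 0.5 = 0.645
  [8→8.25]: (1.16+1.05)/2 × 0.25 = 0.27625
  [8.25→8.75]: (1.05+0.86)/2 × 0.5 = 0.4775
  Sum = 44.36875 µg/mL·h
Tail: C_last/k_e = 0.86/0.401 = 2.145
AUC_0→∞ (oral capsule) = 44.36875 + 2.145 = 46.51375 µg/mL·h
F = (AUC_ev/D_ev)/(AUC_iv/D_iv) = (46.51375/15)/(43.4/10) = 3.10092/4.34 = 0.7145

F = 0.71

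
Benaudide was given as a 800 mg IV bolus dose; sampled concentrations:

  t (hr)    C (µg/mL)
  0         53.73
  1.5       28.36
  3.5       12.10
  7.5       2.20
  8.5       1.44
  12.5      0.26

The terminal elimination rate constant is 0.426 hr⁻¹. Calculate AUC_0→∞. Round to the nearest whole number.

Trapezoidal AUC_0→12.5:
  [0→1.5]: (53.73+28.36)/2 × 1.5 = 61.5675
  [1.5→3.5]: (28.36+12.10)/2 × 2 = 40.46
  [3.5→7.5]: (12.10+2.20)/2 × 4 = 28.6
  [7.5→8.5]: (2.20+1.44)/2 × 1 = 1.82
  [8.5→12.5]: (1.44+0.26)/2 × 4 = 3.4
  Sum = 135.8475 µg/mL·hr
Extrapolated tail: C_last / k_e = 0.26 / 0.426 = 0.610
AUC_0→∞ = 135.8475 + 0.610 = 136.4575 µg/mL·hr

AUC = 136 µg/mL·hr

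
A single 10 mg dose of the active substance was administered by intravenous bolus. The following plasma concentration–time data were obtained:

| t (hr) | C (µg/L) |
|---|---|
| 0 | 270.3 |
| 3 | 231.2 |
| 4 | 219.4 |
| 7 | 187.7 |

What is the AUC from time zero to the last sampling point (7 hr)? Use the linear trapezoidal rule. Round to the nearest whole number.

Trapezoidal AUC_0→7:
  [0→3]: (270.3+231.2)/2 × 3 = 752.25
  [3→4]: (231.2+219.4)/2 × 1 = 225.3
  [4→7]: (219.4+187.7)/2 × 3 = 610.65
  Sum = 1588.2 µg/L·hr

AUC = 1588 µg/L·hr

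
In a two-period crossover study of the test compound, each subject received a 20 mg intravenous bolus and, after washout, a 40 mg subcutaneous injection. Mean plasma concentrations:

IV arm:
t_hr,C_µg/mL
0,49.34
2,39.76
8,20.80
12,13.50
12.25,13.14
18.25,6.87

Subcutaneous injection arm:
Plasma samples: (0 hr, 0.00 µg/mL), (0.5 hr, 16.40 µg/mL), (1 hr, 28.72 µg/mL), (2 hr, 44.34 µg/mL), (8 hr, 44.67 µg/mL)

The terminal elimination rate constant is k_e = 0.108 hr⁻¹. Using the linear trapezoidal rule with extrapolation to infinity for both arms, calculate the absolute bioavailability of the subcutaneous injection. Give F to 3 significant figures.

Trapezoidal AUC_0→18.25 (IV):
  [0→2]: (49.34+39.76)/2 × 2 = 89.1
  [2→8]: (39.76+20.80)/2 × 6 = 181.68
  [8→12]: (20.80+13.50)/2 × 4 = 68.6
  [12→12.25]: (13.50+13.14)/2 × 0.25 = 3.33
  [12.25→18.25]: (13.14+6.87)/2 × 6 = 60.03
  Sum = 402.74 µg/mL·hr
IV tail: 6.87/0.108 = 63.611; AUC_iv,0→∞ = 402.74 + 63.611 = 466.351 µg/mL·hr
Trapezoidal AUC_0→8 (subcutaneous injection):
  [0→0.5]: (0.00+16.40)/2 × 0.5 = 4.1
  [0.5→1]: (16.40+28.72)/2 × 0.5 = 11.28
  [1→2]: (28.72+44.34)/2 × 1 = 36.53
  [2→8]: (44.34+44.67)/2 × 6 = 267.03
  Sum = 318.94 µg/mL·hr
subcutaneous injection tail: 44.67/0.108 = 413.611; AUC_ev,0→∞ = 318.94 + 413.611 = 732.551 µg/mL·hr
F = (AUC_ev/D_ev)/(AUC_iv/D_iv) = (732.551/40)/(466.351/20) = 18.313775/23.31755 = 0.7854

F = 0.785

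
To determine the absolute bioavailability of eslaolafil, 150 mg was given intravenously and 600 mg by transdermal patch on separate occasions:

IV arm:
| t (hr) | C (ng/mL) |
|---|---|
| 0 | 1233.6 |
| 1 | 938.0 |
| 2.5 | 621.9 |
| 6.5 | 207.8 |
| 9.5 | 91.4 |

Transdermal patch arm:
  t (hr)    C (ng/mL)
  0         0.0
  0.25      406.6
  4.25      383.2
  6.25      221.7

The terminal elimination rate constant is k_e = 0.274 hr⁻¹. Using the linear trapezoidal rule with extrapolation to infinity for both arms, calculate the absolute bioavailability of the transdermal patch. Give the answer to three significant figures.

F = 0.162

Trapezoidal AUC_0→9.5 (IV):
  [0→1]: (1233.6+938.0)/2 × 1 = 1085.8
  [1→2.5]: (938.0+621.9)/2 × 1.5 = 1169.925
  [2.5→6.5]: (621.9+207.8)/2 × 4 = 1659.4
  [6.5→9.5]: (207.8+91.4)/2 × 3 = 448.8
  Sum = 4363.925 ng/mL·hr
IV tail: 91.4/0.274 = 333.577; AUC_iv,0→∞ = 4363.925 + 333.577 = 4697.502 ng/mL·hr
Trapezoidal AUC_0→6.25 (transdermal patch):
  [0→0.25]: (0.0+406.6)/2 × 0.25 = 50.825
  [0.25→4.25]: (406.6+383.2)/2 × 4 = 1579.6
  [4.25→6.25]: (383.2+221.7)/2 × 2 = 604.9
  Sum = 2235.325 ng/mL·hr
transdermal patch tail: 221.7/0.274 = 809.124; AUC_ev,0→∞ = 2235.325 + 809.124 = 3044.449 ng/mL·hr
F = (AUC_ev/D_ev)/(AUC_iv/D_iv) = (3044.449/600)/(4697.502/150) = 5.07408/31.31668 = 0.1620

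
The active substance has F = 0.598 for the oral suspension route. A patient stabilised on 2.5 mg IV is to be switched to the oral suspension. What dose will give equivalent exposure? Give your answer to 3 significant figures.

D_oral = 4.18 mg

For equal systemic exposure: F × D_ev = D_iv
D_ev = D_iv / F = 2.5 / 0.598 = 4.1806 mg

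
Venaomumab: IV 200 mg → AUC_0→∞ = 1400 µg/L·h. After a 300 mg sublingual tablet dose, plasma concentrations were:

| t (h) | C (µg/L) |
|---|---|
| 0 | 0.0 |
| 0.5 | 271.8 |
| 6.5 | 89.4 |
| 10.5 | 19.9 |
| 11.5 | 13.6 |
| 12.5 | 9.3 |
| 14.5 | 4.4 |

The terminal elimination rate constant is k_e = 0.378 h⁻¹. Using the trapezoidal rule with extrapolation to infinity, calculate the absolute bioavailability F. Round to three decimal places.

Trapezoidal AUC_0→14.5 (sublingual tablet):
  [0→0.5]: (0.0+271.8)/2 × 0.5 = 67.95
  [0.5→6.5]: (271.8+89.4)/2 × 6 = 1083.6
  [6.5→10.5]: (89.4+19.9)/2 × 4 = 218.6
  [10.5→11.5]: (19.9+13.6)/2 × 1 = 16.75
  [11.5→12.5]: (13.6+9.3)/2 × 1 = 11.45
  [12.5→14.5]: (9.3+4.4)/2 × 2 = 13.7
  Sum = 1412.05 µg/L·h
Tail: C_last/k_e = 4.4/0.378 = 11.640
AUC_0→∞ (sublingual tablet) = 1412.05 + 11.640 = 1423.69 µg/L·h
F = (AUC_ev/D_ev)/(AUC_iv/D_iv) = (1423.69/300)/(1400/200) = 4.74563/7 = 0.6779

F = 0.678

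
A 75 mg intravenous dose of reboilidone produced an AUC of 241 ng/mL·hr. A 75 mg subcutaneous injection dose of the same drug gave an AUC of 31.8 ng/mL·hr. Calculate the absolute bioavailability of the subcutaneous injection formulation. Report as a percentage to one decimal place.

F = 13.2%

F = (AUC_ev / D_ev) / (AUC_iv / D_iv)
  = (31.8/75) / (241/75)
  = 0.424 / 3.21333 = 0.1320
  = 13.20%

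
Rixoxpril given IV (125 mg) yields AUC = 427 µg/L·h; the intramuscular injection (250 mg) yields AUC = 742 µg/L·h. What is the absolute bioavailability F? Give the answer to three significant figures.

F = (AUC_ev / D_ev) / (AUC_iv / D_iv)
  = (742/250) / (427/125)
  = 2.968 / 3.416 = 0.8689

F = 0.869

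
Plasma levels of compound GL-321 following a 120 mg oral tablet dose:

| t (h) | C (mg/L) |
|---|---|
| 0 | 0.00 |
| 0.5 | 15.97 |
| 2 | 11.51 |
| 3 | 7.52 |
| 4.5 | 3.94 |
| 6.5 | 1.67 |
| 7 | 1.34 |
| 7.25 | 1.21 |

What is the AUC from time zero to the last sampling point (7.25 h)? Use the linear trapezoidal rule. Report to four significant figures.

AUC = 49.39 mg/L·h

Trapezoidal AUC_0→7.25:
  [0→0.5]: (0.00+15.97)/2 × 0.5 = 3.9925
  [0.5→2]: (15.97+11.51)/2 × 1.5 = 20.61
  [2→3]: (11.51+7.52)/2 × 1 = 9.515
  [3→4.5]: (7.52+3.94)/2 × 1.5 = 8.595
  [4.5→6.5]: (3.94+1.67)/2 × 2 = 5.61
  [6.5→7]: (1.67+1.34)/2 × 0.5 = 0.7525
  [7→7.25]: (1.34+1.21)/2 × 0.25 = 0.31875
  Sum = 49.39375 mg/L·h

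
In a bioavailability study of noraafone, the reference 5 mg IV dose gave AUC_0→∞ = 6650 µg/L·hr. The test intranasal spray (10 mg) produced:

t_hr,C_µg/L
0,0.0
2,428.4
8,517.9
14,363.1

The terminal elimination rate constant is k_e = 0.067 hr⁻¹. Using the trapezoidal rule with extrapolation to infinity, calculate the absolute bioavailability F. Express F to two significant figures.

Trapezoidal AUC_0→14 (intranasal spray):
  [0→2]: (0.0+428.4)/2 × 2 = 428.4
  [2→8]: (428.4+517.9)/2 × 6 = 2838.9
  [8→14]: (517.9+363.1)/2 × 6 = 2643.0
  Sum = 5910.3 µg/L·hr
Tail: C_last/k_e = 363.1/0.067 = 5419.403
AUC_0→∞ (intranasal spray) = 5910.3 + 5419.403 = 11329.703 µg/L·hr
F = (AUC_ev/D_ev)/(AUC_iv/D_iv) = (11329.703/10)/(6650/5) = 1132.9703/1330 = 0.8519

F = 0.85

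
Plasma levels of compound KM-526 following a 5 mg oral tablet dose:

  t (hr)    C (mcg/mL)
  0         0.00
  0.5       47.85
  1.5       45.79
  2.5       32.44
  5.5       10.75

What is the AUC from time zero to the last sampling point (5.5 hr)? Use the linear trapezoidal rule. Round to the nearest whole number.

Trapezoidal AUC_0→5.5:
  [0→0.5]: (0.00+47.85)/2 × 0.5 = 11.9625
  [0.5→1.5]: (47.85+45.79)/2 × 1 = 46.82
  [1.5→2.5]: (45.79+32.44)/2 × 1 = 39.115
  [2.5→5.5]: (32.44+10.75)/2 × 3 = 64.785
  Sum = 162.6825 mcg/mL·hr

AUC = 163 mcg/mL·hr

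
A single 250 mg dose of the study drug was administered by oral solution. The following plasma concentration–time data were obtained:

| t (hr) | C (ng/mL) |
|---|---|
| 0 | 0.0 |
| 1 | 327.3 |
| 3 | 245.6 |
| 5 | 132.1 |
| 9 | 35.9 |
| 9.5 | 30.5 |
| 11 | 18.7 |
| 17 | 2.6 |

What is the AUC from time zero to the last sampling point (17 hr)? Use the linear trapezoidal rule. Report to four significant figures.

AUC = 1568 ng/mL·hr

Trapezoidal AUC_0→17:
  [0→1]: (0.0+327.3)/2 × 1 = 163.65
  [1→3]: (327.3+245.6)/2 × 2 = 572.9
  [3→5]: (245.6+132.1)/2 × 2 = 377.7
  [5→9]: (132.1+35.9)/2 × 4 = 336.0
  [9→9.5]: (35.9+30.5)/2 × 0.5 = 16.6
  [9.5→11]: (30.5+18.7)/2 × 1.5 = 36.9
  [11→17]: (18.7+2.6)/2 × 6 = 63.9
  Sum = 1567.65 ng/mL·hr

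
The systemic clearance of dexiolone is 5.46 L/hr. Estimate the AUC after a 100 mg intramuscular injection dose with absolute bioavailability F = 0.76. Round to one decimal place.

AUC = 13.9 mg/L·hr

AUC_0→∞ = F × Dose / CL
        = 0.76 × 100 / 5.46 = 13.9194 mg/L·hr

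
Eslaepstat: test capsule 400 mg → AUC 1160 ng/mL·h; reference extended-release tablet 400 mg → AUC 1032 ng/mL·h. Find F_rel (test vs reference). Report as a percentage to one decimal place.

F_rel = (AUC_test/D_test) / (AUC_ref/D_ref)
      = (1160/400) / (1032/400)
      = 2.9 / 2.58 = 1.1240 = 112.40%

F_rel = 112.4%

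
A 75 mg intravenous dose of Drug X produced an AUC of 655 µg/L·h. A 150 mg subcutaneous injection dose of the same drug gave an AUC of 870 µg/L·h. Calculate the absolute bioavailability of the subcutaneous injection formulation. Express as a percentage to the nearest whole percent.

F = (AUC_ev / D_ev) / (AUC_iv / D_iv)
  = (870/150) / (655/75)
  = 5.8 / 8.73333 = 0.6641
  = 66.41%

F = 66%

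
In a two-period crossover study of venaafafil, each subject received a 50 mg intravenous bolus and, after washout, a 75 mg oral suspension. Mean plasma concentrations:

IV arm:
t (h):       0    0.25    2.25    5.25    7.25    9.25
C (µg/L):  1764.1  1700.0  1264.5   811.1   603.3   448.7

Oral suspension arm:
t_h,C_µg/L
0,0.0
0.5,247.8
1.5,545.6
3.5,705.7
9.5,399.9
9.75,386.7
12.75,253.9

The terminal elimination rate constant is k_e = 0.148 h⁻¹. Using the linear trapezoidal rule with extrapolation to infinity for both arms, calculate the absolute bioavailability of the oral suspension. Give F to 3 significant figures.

Trapezoidal AUC_0→9.25 (IV):
  [0→0.25]: (1764.1+1700.0)/2 × 0.25 = 433.0125
  [0.25→2.25]: (1700.0+1264.5)/2 × 2 = 2964.5
  [2.25→5.25]: (1264.5+811.1)/2 × 3 = 3113.4
  [5.25→7.25]: (811.1+603.3)/2 × 2 = 1414.4
  [7.25→9.25]: (603.3+448.7)/2 × 2 = 1052.0
  Sum = 8977.3125 µg/L·h
IV tail: 448.7/0.148 = 3031.757; AUC_iv,0→∞ = 8977.3125 + 3031.757 = 12009.0695 µg/L·h
Trapezoidal AUC_0→12.75 (oral suspension):
  [0→0.5]: (0.0+247.8)/2 × 0.5 = 61.95
  [0.5→1.5]: (247.8+545.6)/2 × 1 = 396.7
  [1.5→3.5]: (545.6+705.7)/2 × 2 = 1251.3
  [3.5→9.5]: (705.7+399.9)/2 × 6 = 3316.8
  [9.5→9.75]: (399.9+386.7)/2 × 0.25 = 98.325
  [9.75→12.75]: (386.7+253.9)/2 × 3 = 960.9
  Sum = 6085.975 µg/L·h
oral suspension tail: 253.9/0.148 = 1715.541; AUC_ev,0→∞ = 6085.975 + 1715.541 = 7801.516 µg/L·h
F = (AUC_ev/D_ev)/(AUC_iv/D_iv) = (7801.516/75)/(12009.0695/50) = 104.02/240.18139 = 0.4331

F = 0.433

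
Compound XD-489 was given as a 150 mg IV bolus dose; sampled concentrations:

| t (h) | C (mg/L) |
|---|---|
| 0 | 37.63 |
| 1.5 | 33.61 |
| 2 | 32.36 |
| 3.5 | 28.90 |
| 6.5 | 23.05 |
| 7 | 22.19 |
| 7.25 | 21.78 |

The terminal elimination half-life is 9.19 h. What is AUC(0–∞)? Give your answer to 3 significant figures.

Trapezoidal AUC_0→7.25:
  [0→1.5]: (37.63+33.61)/2 × 1.5 = 53.43
  [1.5→2]: (33.61+32.36)/2 × 0.5 = 16.4925
  [2→3.5]: (32.36+28.90)/2 × 1.5 = 45.945
  [3.5→6.5]: (28.90+23.05)/2 × 3 = 77.925
  [6.5→7]: (23.05+22.19)/2 × 0.5 = 11.31
  [7→7.25]: (22.19+21.78)/2 × 0.25 = 5.49625
  Sum = 210.59875 mg/L·h
k_e = ln2 / t½ = 0.693147 / 9.19 = 0.0754 h^-1
Extrapolated tail: C_last / k_e = 21.78 / 0.0754 = 288.859
AUC_0→∞ = 210.59875 + 288.859 = 499.45775 mg/L·h

AUC = 499 mg/L·h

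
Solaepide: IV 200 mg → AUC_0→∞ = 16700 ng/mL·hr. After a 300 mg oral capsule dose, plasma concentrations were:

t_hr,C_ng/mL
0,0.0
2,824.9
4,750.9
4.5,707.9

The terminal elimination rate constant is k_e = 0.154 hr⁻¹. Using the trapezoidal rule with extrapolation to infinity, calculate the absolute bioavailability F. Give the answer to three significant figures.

F = 0.294

Trapezoidal AUC_0→4.5 (oral capsule):
  [0→2]: (0.0+824.9)/2 × 2 = 824.9
  [2→4]: (824.9+750.9)/2 × 2 = 1575.8
  [4→4.5]: (750.9+707.9)/2 × 0.5 = 364.7
  Sum = 2765.4 ng/mL·hr
Tail: C_last/k_e = 707.9/0.154 = 4596.753
AUC_0→∞ (oral capsule) = 2765.4 + 4596.753 = 7362.153 ng/mL·hr
F = (AUC_ev/D_ev)/(AUC_iv/D_iv) = (7362.153/300)/(16700/200) = 24.54051/83.5 = 0.2939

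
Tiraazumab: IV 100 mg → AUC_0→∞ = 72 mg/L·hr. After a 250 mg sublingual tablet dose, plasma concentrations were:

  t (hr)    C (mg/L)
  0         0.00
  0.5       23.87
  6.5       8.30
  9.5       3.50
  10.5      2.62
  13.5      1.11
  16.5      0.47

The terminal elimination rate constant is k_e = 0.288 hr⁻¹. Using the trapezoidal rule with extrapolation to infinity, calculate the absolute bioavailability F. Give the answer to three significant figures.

F = 0.738

Trapezoidal AUC_0→16.5 (sublingual tablet):
  [0→0.5]: (0.00+23.87)/2 × 0.5 = 5.9675
  [0.5→6.5]: (23.87+8.30)/2 × 6 = 96.51
  [6.5→9.5]: (8.30+3.50)/2 × 3 = 17.7
  [9.5→10.5]: (3.50+2.62)/2 × 1 = 3.06
  [10.5→13.5]: (2.62+1.11)/2 × 3 = 5.595
  [13.5→16.5]: (1.11+0.47)/2 × 3 = 2.37
  Sum = 131.2025 mg/L·hr
Tail: C_last/k_e = 0.47/0.288 = 1.632
AUC_0→∞ (sublingual tablet) = 131.2025 + 1.632 = 132.8345 mg/L·hr
F = (AUC_ev/D_ev)/(AUC_iv/D_iv) = (132.8345/250)/(72/100) = 0.531338/0.72 = 0.7380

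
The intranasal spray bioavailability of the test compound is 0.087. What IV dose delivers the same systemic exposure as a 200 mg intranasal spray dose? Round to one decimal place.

Systemic exposure from an extravascular dose = F × D_ev, so the equivalent IV dose is F × D_ev.
D_iv = F × D_ev = 0.087 × 200 = 17.4 mg

D_iv = 17.4 mg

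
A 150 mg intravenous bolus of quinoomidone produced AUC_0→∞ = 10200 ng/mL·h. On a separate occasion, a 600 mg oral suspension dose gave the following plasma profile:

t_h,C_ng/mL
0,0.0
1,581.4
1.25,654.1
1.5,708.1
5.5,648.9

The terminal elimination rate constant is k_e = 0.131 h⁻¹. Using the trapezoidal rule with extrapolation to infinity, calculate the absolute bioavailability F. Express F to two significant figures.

Trapezoidal AUC_0→5.5 (oral suspension):
  [0→1]: (0.0+581.4)/2 × 1 = 290.7
  [1→1.25]: (581.4+654.1)/2 × 0.25 = 154.4375
  [1.25→1.5]: (654.1+708.1)/2 × 0.25 = 170.275
  [1.5→5.5]: (708.1+648.9)/2 × 4 = 2714.0
  Sum = 3329.4125 ng/mL·h
Tail: C_last/k_e = 648.9/0.131 = 4953.435
AUC_0→∞ (oral suspension) = 3329.4125 + 4953.435 = 8282.8475 ng/mL·h
F = (AUC_ev/D_ev)/(AUC_iv/D_iv) = (8282.8475/600)/(10200/150) = 13.8047/68 = 0.2030

F = 0.20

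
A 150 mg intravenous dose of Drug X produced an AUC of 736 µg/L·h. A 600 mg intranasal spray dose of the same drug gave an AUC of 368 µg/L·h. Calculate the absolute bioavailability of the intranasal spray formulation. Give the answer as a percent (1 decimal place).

F = (AUC_ev / D_ev) / (AUC_iv / D_iv)
  = (368/600) / (736/150)
  = 0.613333 / 4.90667 = 0.1250
  = 12.50%

F = 12.5%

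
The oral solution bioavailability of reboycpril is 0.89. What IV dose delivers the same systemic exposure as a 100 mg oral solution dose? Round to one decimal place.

D_iv = 89.0 mg

Systemic exposure from an extravascular dose = F × D_ev, so the equivalent IV dose is F × D_ev.
D_iv = F × D_ev = 0.89 × 100 = 89 mg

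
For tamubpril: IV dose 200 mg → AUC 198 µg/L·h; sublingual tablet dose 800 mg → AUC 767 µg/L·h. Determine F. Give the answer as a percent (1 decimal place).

F = (AUC_ev / D_ev) / (AUC_iv / D_iv)
  = (767/800) / (198/200)
  = 0.95875 / 0.99 = 0.9684
  = 96.84%

F = 96.8%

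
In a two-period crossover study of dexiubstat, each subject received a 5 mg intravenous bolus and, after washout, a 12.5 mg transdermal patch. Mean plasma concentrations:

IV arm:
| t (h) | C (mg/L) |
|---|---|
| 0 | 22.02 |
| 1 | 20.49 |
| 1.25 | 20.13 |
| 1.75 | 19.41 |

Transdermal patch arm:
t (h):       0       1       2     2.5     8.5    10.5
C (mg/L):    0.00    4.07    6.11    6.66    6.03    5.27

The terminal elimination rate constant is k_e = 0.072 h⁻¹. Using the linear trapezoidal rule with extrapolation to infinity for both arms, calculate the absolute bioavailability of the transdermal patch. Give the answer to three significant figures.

F = 0.174

Trapezoidal AUC_0→1.75 (IV):
  [0→1]: (22.02+20.49)/2 × 1 = 21.255
  [1→1.25]: (20.49+20.13)/2 × 0.25 = 5.0775
  [1.25→1.75]: (20.13+19.41)/2 × 0.5 = 9.885
  Sum = 36.2175 mg/L·h
IV tail: 19.41/0.072 = 269.583; AUC_iv,0→∞ = 36.2175 + 269.583 = 305.8005 mg/L·h
Trapezoidal AUC_0→10.5 (transdermal patch):
  [0→1]: (0.00+4.07)/2 × 1 = 2.035
  [1→2]: (4.07+6.11)/2 × 1 = 5.09
  [2→2.5]: (6.11+6.66)/2 × 0.5 = 3.1925
  [2.5→8.5]: (6.66+6.03)/2 × 6 = 38.07
  [8.5→10.5]: (6.03+5.27)/2 × 2 = 11.3
  Sum = 59.6875 mg/L·h
transdermal patch tail: 5.27/0.072 = 73.194; AUC_ev,0→∞ = 59.6875 + 73.194 = 132.8815 mg/L·h
F = (AUC_ev/D_ev)/(AUC_iv/D_iv) = (132.8815/12.5)/(305.8005/5) = 10.63052/61.1601 = 0.1738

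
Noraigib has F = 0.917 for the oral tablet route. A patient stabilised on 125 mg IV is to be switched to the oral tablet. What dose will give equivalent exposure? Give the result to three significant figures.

For equal systemic exposure: F × D_ev = D_iv
D_ev = D_iv / F = 125 / 0.917 = 136.314 mg

D_oral = 136 mg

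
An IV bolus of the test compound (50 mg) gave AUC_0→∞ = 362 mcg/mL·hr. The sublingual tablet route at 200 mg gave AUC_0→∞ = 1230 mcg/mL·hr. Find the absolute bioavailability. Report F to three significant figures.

F = 0.849

F = (AUC_ev / D_ev) / (AUC_iv / D_iv)
  = (1230/200) / (362/50)
  = 6.15 / 7.24 = 0.8494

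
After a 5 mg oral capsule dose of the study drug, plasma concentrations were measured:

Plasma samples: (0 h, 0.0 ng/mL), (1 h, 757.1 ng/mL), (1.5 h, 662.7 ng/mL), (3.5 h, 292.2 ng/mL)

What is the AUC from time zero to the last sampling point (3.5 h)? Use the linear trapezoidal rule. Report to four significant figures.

Trapezoidal AUC_0→3.5:
  [0→1]: (0.0+757.1)/2 × 1 = 378.55
  [1→1.5]: (757.1+662.7)/2 × 0.5 = 354.95
  [1.5→3.5]: (662.7+292.2)/2 × 2 = 954.9
  Sum = 1688.4 ng/mL·h

AUC = 1688 ng/mL·h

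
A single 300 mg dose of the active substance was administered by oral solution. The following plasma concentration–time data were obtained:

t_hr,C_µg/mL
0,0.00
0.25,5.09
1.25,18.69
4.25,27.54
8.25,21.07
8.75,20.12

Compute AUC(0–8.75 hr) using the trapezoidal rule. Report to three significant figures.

Trapezoidal AUC_0→8.75:
  [0→0.25]: (0.00+5.09)/2 × 0.25 = 0.63625
  [0.25→1.25]: (5.09+18.69)/2 × 1 = 11.89
  [1.25→4.25]: (18.69+27.54)/2 × 3 = 69.345
  [4.25→8.25]: (27.54+21.07)/2 × 4 = 97.22
  [8.25→8.75]: (21.07+20.12)/2 × 0.5 = 10.2975
  Sum = 189.38875 µg/mL·hr

AUC = 189 µg/mL·hr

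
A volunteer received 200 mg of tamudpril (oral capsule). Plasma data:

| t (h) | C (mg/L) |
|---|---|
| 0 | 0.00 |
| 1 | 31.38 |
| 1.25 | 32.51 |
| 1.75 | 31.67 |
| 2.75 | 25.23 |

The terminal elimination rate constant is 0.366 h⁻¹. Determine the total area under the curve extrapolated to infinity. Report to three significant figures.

AUC = 137 mg/L·h

Trapezoidal AUC_0→2.75:
  [0→1]: (0.00+31.38)/2 × 1 = 15.69
  [1→1.25]: (31.38+32.51)/2 × 0.25 = 7.98625
  [1.25→1.75]: (32.51+31.67)/2 × 0.5 = 16.045
  [1.75→2.75]: (31.67+25.23)/2 × 1 = 28.45
  Sum = 68.17125 mg/L·h
Extrapolated tail: C_last / k_e = 25.23 / 0.366 = 68.934
AUC_0→∞ = 68.17125 + 68.934 = 137.10525 mg/L·h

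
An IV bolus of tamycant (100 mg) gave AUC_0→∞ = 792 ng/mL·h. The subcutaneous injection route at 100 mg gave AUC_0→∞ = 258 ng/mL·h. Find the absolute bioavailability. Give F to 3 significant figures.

F = (AUC_ev / D_ev) / (AUC_iv / D_iv)
  = (258/100) / (792/100)
  = 2.58 / 7.92 = 0.3258

F = 0.326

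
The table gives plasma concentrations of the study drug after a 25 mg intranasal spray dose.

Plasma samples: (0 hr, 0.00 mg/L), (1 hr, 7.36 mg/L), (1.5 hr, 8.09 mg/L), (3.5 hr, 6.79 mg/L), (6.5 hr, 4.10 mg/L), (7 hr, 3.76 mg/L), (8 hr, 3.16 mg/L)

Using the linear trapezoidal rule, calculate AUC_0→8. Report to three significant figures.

AUC = 44.2 mg/L·hr

Trapezoidal AUC_0→8:
  [0→1]: (0.00+7.36)/2 × 1 = 3.68
  [1→1.5]: (7.36+8.09)/2 × 0.5 = 3.8625
  [1.5→3.5]: (8.09+6.79)/2 × 2 = 14.88
  [3.5→6.5]: (6.79+4.10)/2 × 3 = 16.335
  [6.5→7]: (4.10+3.76)/2 × 0.5 = 1.965
  [7→8]: (3.76+3.16)/2 × 1 = 3.46
  Sum = 44.1825 mg/L·hr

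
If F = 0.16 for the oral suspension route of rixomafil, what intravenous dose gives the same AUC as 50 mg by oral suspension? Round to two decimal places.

Systemic exposure from an extravascular dose = F × D_ev, so the equivalent IV dose is F × D_ev.
D_iv = F × D_ev = 0.16 × 50 = 8 mg

D_iv = 8.00 mg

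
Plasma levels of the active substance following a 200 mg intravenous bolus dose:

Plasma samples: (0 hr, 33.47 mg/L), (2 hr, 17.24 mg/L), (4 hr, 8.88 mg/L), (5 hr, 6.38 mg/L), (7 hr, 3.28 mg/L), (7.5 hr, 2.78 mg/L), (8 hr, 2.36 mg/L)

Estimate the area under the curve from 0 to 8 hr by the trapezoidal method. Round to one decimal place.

Trapezoidal AUC_0→8:
  [0→2]: (33.47+17.24)/2 × 2 = 50.71
  [2→4]: (17.24+8.88)/2 × 2 = 26.12
  [4→5]: (8.88+6.38)/2 × 1 = 7.63
  [5→7]: (6.38+3.28)/2 × 2 = 9.66
  [7→7.5]: (3.28+2.78)/2 × 0.5 = 1.515
  [7.5→8]: (2.78+2.36)/2 × 0.5 = 1.285
  Sum = 96.92 mg/L·hr

AUC = 96.9 mg/L·hr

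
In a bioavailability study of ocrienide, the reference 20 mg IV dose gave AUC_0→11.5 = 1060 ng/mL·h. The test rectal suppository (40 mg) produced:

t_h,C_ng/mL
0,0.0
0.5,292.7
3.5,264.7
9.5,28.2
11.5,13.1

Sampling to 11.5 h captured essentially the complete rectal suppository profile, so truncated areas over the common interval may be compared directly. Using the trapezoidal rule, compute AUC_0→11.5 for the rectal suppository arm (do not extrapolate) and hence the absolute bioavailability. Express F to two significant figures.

F = 0.86

Trapezoidal AUC_0→11.5 (rectal suppository):
  [0→0.5]: (0.0+292.7)/2 × 0.5 = 73.175
  [0.5→3.5]: (292.7+264.7)/2 × 3 = 836.1
  [3.5→9.5]: (264.7+28.2)/2 × 6 = 878.7
  [9.5→11.5]: (28.2+13.1)/2 × 2 = 41.3
  Sum = 1829.275 ng/mL·h
F = (AUC_ev/D_ev)/(AUC_iv/D_iv) = (1829.275/40)/(1060/20) = 45.731875/53 = 0.8629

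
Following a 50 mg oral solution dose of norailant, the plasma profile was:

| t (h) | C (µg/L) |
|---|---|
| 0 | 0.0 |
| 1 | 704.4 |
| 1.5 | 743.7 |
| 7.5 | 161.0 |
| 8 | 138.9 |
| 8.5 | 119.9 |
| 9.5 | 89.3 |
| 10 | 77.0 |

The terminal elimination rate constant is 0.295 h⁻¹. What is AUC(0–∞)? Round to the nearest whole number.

AUC = 3975 µg/L·h

Trapezoidal AUC_0→10:
  [0→1]: (0.0+704.4)/2 × 1 = 352.2
  [1→1.5]: (704.4+743.7)/2 × 0.5 = 362.025
  [1.5→7.5]: (743.7+161.0)/2 × 6 = 2714.1
  [7.5→8]: (161.0+138.9)/2 × 0.5 = 74.975
  [8→8.5]: (138.9+119.9)/2 × 0.5 = 64.7
  [8.5→9.5]: (119.9+89.3)/2 × 1 = 104.6
  [9.5→10]: (89.3+77.0)/2 × 0.5 = 41.575
  Sum = 3714.175 µg/L·h
Extrapolated tail: C_last / k_e = 77.0 / 0.295 = 261.017
AUC_0→∞ = 3714.175 + 261.017 = 3975.192 µg/L·h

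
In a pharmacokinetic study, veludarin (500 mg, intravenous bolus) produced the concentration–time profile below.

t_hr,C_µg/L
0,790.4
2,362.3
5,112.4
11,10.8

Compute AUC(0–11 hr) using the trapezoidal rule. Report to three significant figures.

Trapezoidal AUC_0→11:
  [0→2]: (790.4+362.3)/2 × 2 = 1152.7
  [2→5]: (362.3+112.4)/2 × 3 = 712.05
  [5→11]: (112.4+10.8)/2 × 6 = 369.6
  Sum = 2234.35 µg/L·hr

AUC = 2230 µg/L·hr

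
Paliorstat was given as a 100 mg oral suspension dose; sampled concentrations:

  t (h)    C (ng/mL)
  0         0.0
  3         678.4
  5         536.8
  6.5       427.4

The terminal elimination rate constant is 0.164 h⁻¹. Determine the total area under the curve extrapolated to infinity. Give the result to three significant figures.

Trapezoidal AUC_0→6.5:
  [0→3]: (0.0+678.4)/2 × 3 = 1017.6
  [3→5]: (678.4+536.8)/2 × 2 = 1215.2
  [5→6.5]: (536.8+427.4)/2 × 1.5 = 723.15
  Sum = 2955.95 ng/mL·h
Extrapolated tail: C_last / k_e = 427.4 / 0.164 = 2606.098
AUC_0→∞ = 2955.95 + 2606.098 = 5562.048 ng/mL·h

AUC = 5560 ng/mL·h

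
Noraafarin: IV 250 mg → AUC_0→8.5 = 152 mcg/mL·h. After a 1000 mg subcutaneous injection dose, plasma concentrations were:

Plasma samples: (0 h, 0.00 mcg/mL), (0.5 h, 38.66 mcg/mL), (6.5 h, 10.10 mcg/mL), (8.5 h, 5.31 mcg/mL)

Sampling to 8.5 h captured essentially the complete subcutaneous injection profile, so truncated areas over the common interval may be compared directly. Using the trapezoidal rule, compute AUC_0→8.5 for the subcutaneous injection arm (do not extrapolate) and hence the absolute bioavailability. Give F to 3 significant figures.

F = 0.282

Trapezoidal AUC_0→8.5 (subcutaneous injection):
  [0→0.5]: (0.00+38.66)/2 × 0.5 = 9.665
  [0.5→6.5]: (38.66+10.10)/2 × 6 = 146.28
  [6.5→8.5]: (10.10+5.31)/2 × 2 = 15.41
  Sum = 171.355 mcg/mL·h
F = (AUC_ev/D_ev)/(AUC_iv/D_iv) = (171.355/1000)/(152/250) = 0.171355/0.608 = 0.2818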